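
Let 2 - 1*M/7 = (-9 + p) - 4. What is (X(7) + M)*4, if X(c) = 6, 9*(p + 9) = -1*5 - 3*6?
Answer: 6908/9 ≈ 767.56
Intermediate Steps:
p = -104/9 (p = -9 + (-1*5 - 3*6)/9 = -9 + (-5 - 18)/9 = -9 + (⅑)*(-23) = -9 - 23/9 = -104/9 ≈ -11.556)
M = 1673/9 (M = 14 - 7*((-9 - 104/9) - 4) = 14 - 7*(-185/9 - 4) = 14 - 7*(-221/9) = 14 + 1547/9 = 1673/9 ≈ 185.89)
(X(7) + M)*4 = (6 + 1673/9)*4 = (1727/9)*4 = 6908/9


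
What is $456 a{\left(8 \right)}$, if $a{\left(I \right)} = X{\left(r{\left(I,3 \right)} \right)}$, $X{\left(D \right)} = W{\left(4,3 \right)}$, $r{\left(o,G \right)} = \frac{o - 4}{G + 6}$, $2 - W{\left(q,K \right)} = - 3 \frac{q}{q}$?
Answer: $2280$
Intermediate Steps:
$W{\left(q,K \right)} = 5$ ($W{\left(q,K \right)} = 2 - - 3 \frac{q}{q} = 2 - \left(-3\right) 1 = 2 - -3 = 2 + 3 = 5$)
$r{\left(o,G \right)} = \frac{-4 + o}{6 + G}$
$X{\left(D \right)} = 5$
$a{\left(I \right)} = 5$
$456 a{\left(8 \right)} = 456 \cdot 5 = 2280$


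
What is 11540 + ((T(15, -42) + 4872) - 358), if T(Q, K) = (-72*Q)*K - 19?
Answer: 61395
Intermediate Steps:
T(Q, K) = -19 - 72*K*Q (T(Q, K) = -72*K*Q - 19 = -19 - 72*K*Q)
11540 + ((T(15, -42) + 4872) - 358) = 11540 + (((-19 - 72*(-42)*15) + 4872) - 358) = 11540 + (((-19 + 45360) + 4872) - 358) = 11540 + ((45341 + 4872) - 358) = 11540 + (50213 - 358) = 11540 + 49855 = 61395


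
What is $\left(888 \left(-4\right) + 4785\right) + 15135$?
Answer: $16368$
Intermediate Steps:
$\left(888 \left(-4\right) + 4785\right) + 15135 = \left(-3552 + 4785\right) + 15135 = 1233 + 15135 = 16368$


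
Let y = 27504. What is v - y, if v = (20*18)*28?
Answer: -17424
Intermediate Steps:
v = 10080 (v = 360*28 = 10080)
v - y = 10080 - 1*27504 = 10080 - 27504 = -17424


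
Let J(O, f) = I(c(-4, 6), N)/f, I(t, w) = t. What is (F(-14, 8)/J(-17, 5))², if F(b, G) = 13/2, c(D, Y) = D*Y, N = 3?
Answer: 4225/2304 ≈ 1.8338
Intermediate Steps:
F(b, G) = 13/2 (F(b, G) = 13*(½) = 13/2)
J(O, f) = -24/f (J(O, f) = (-4*6)/f = -24/f)
(F(-14, 8)/J(-17, 5))² = (13/(2*((-24/5))))² = (13/(2*((-24*⅕))))² = (13/(2*(-24/5)))² = ((13/2)*(-5/24))² = (-65/48)² = 4225/2304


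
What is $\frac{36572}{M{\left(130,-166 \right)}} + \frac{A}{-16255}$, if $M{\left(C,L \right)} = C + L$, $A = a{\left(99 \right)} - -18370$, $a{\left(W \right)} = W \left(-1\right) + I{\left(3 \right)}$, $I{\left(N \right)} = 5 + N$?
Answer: $- \frac{148783976}{146295} \approx -1017.0$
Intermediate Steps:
$a{\left(W \right)} = 8 - W$ ($a{\left(W \right)} = W \left(-1\right) + \left(5 + 3\right) = - W + 8 = 8 - W$)
$A = 18279$ ($A = \left(8 - 99\right) - -18370 = \left(8 - 99\right) + 18370 = -91 + 18370 = 18279$)
$\frac{36572}{M{\left(130,-166 \right)}} + \frac{A}{-16255} = \frac{36572}{130 - 166} + \frac{18279}{-16255} = \frac{36572}{-36} + 18279 \left(- \frac{1}{16255}\right) = 36572 \left(- \frac{1}{36}\right) - \frac{18279}{16255} = - \frac{9143}{9} - \frac{18279}{16255} = - \frac{148783976}{146295}$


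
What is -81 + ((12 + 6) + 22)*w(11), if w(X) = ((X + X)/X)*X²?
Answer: 9599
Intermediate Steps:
w(X) = 2*X² (w(X) = ((2*X)/X)*X² = 2*X²)
-81 + ((12 + 6) + 22)*w(11) = -81 + ((12 + 6) + 22)*(2*11²) = -81 + (18 + 22)*(2*121) = -81 + 40*242 = -81 + 9680 = 9599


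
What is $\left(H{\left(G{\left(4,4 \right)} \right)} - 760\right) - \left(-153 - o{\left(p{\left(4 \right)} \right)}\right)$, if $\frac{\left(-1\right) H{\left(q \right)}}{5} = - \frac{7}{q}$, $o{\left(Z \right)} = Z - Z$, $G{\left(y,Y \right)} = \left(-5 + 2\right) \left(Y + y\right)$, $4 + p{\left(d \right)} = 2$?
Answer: $- \frac{14603}{24} \approx -608.46$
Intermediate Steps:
$p{\left(d \right)} = -2$ ($p{\left(d \right)} = -4 + 2 = -2$)
$G{\left(y,Y \right)} = - 3 Y - 3 y$ ($G{\left(y,Y \right)} = - 3 \left(Y + y\right) = - 3 Y - 3 y$)
$o{\left(Z \right)} = 0$
$H{\left(q \right)} = \frac{35}{q}$ ($H{\left(q \right)} = - 5 \left(- \frac{7}{q}\right) = \frac{35}{q}$)
$\left(H{\left(G{\left(4,4 \right)} \right)} - 760\right) - \left(-153 - o{\left(p{\left(4 \right)} \right)}\right) = \left(\frac{35}{\left(-3\right) 4 - 12} - 760\right) + \left(\left(479 + 0\right) - 326\right) = \left(\frac{35}{-12 - 12} - 760\right) + \left(479 - 326\right) = \left(\frac{35}{-24} - 760\right) + 153 = \left(35 \left(- \frac{1}{24}\right) - 760\right) + 153 = \left(- \frac{35}{24} - 760\right) + 153 = - \frac{18275}{24} + 153 = - \frac{14603}{24}$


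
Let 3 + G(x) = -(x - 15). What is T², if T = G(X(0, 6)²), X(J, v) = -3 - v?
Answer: 4761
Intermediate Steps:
G(x) = 12 - x (G(x) = -3 - (x - 15) = -3 - (-15 + x) = -3 + (15 - x) = 12 - x)
T = -69 (T = 12 - (-3 - 1*6)² = 12 - (-3 - 6)² = 12 - 1*(-9)² = 12 - 1*81 = 12 - 81 = -69)
T² = (-69)² = 4761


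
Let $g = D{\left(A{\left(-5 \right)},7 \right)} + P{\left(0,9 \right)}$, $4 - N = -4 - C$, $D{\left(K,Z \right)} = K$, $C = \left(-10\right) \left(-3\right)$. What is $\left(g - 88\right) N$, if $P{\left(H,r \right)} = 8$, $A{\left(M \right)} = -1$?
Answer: $-3078$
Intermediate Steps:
$C = 30$
$N = 38$ ($N = 4 - \left(-4 - 30\right) = 4 - -34 = 4 + 34 = 38$)
$g = 7$ ($g = -1 + 8 = 7$)
$\left(g - 88\right) N = \left(7 - 88\right) 38 = \left(-81\right) 38 = -3078$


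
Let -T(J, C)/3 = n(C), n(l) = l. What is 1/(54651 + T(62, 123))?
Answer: 1/54282 ≈ 1.8422e-5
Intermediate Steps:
T(J, C) = -3*C
1/(54651 + T(62, 123)) = 1/(54651 - 3*123) = 1/(54651 - 369) = 1/54282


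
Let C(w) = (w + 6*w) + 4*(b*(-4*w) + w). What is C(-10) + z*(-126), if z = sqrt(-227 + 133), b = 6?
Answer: 850 - 126*I*sqrt(94) ≈ 850.0 - 1221.6*I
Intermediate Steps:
z = I*sqrt(94) (z = sqrt(-94) = I*sqrt(94) ≈ 9.6954*I)
C(w) = -85*w (C(w) = (w + 6*w) + 4*(6*(-4*w) + w) = 7*w + 4*(-24*w + w) = 7*w + 4*(-23*w) = 7*w - 92*w = -85*w)
C(-10) + z*(-126) = -85*(-10) + (I*sqrt(94))*(-126) = 850 - 126*I*sqrt(94)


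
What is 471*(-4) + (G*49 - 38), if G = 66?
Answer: 1312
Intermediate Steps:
471*(-4) + (G*49 - 38) = 471*(-4) + (66*49 - 38) = -1884 + (3234 - 38) = -1884 + 3196 = 1312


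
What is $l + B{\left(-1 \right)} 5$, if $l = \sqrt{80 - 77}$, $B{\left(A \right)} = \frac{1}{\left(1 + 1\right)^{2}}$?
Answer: $\frac{5}{4} + \sqrt{3} \approx 2.9821$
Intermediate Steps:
$B{\left(A \right)} = \frac{1}{4}$ ($B{\left(A \right)} = \frac{1}{2^{2}} = \frac{1}{4}$)
$l = \sqrt{3} \approx 1.732$
$l + B{\left(-1 \right)} 5 = \sqrt{3} + \frac{1}{4} \cdot 5 = \sqrt{3} + \frac{5}{4} = \frac{5}{4} + \sqrt{3}$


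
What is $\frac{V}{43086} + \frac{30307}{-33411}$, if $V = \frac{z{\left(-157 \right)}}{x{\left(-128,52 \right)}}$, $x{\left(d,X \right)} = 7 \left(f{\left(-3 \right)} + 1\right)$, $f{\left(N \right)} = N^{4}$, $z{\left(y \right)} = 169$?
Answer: $- \frac{39525803}{43574308} \approx -0.90709$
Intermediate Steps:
$x{\left(d,X \right)} = 574$ ($x{\left(d,X \right)} = 7 \left(\left(-3\right)^{4} + 1\right) = 7 \left(81 + 1\right) = 7 \cdot 82 = 574$)
$V = \frac{169}{574} \approx 0.29443$
$\frac{V}{43086} + \frac{30307}{-33411} = \frac{169}{574 \cdot 43086} + \frac{30307}{-33411} = \frac{169}{574} \cdot \frac{1}{43086} + 30307 \left(- \frac{1}{33411}\right) = \frac{169}{24731364} - \frac{30307}{33411} = - \frac{39525803}{43574308}$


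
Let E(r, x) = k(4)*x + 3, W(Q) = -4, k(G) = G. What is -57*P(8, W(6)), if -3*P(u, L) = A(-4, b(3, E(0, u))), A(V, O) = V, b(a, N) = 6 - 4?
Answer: -76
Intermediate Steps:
E(r, x) = 3 + 4*x (E(r, x) = 4*x + 3 = 3 + 4*x)
b(a, N) = 2
P(u, L) = 4/3 (P(u, L) = -1/3*(-4) = 4/3)
-57*P(8, W(6)) = -57*4/3 = -76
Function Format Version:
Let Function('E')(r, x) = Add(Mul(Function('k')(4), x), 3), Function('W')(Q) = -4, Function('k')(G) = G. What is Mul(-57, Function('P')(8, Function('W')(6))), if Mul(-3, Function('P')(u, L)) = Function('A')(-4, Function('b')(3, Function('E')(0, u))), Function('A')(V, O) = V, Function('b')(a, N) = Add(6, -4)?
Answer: -76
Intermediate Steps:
Function('E')(r, x) = Add(3, Mul(4, x)) (Function('E')(r, x) = Add(Mul(4, x), 3) = Add(3, Mul(4, x)))
Function('b')(a, N) = 2
Function('P')(u, L) = Rational(4, 3) (Function('P')(u, L) = Mul(Rational(-1, 3), -4) = Rational(4, 3))
Mul(-57, Function('P')(8, Function('W')(6))) = Mul(-57, Rational(4, 3)) = -76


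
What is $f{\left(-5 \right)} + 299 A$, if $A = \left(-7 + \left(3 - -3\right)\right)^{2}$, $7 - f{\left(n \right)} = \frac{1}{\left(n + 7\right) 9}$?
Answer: $\frac{5507}{18} \approx 305.94$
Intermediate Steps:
$f{\left(n \right)} = 7 - \frac{1}{9 \left(7 + n\right)}$ ($f{\left(n \right)} = 7 - \frac{1}{\left(n + 7\right) 9} = 7 - \frac{1}{7 + n} \frac{1}{9} = 7 - \frac{1}{9 \left(7 + n\right)}$)
$A = 1$ ($A = \left(-7 + \left(3 + 3\right)\right)^{2} = \left(-7 + 6\right)^{2} = \left(-1\right)^{2} = 1$)
$f{\left(-5 \right)} + 299 A = \frac{440 + 63 \left(-5\right)}{9 \left(7 - 5\right)} + 299 \cdot 1 = \frac{440 - 315}{9 \cdot 2} + 299 = \frac{1}{9} \cdot \frac{1}{2} \cdot 125 + 299 = \frac{125}{18} + 299 = \frac{5507}{18}$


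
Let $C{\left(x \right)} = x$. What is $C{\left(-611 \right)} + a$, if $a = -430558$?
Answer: $-431169$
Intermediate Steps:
$C{\left(-611 \right)} + a = -611 - 430558 = -431169$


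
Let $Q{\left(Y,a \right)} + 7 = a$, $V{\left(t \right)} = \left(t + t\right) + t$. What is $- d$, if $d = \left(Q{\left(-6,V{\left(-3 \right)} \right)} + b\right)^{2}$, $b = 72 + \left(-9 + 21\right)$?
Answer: $-4624$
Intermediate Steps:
$V{\left(t \right)} = 3 t$ ($V{\left(t \right)} = 2 t + t = 3 t$)
$Q{\left(Y,a \right)} = -7 + a$
$b = 84$ ($b = 72 + 12 = 84$)
$d = 4624$ ($d = \left(\left(-7 + 3 \left(-3\right)\right) + 84\right)^{2} = \left(\left(-7 - 9\right) + 84\right)^{2} = \left(-16 + 84\right)^{2} = 68^{2} = 4624$)
$- d = \left(-1\right) 4624 = -4624$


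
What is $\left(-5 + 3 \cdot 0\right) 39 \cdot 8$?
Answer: $-1560$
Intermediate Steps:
$\left(-5 + 3 \cdot 0\right) 39 \cdot 8 = \left(-5 + 0\right) 39 \cdot 8 = \left(-5\right) 39 \cdot 8 = \left(-195\right) 8 = -1560$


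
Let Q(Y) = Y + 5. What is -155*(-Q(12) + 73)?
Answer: -8680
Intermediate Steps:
Q(Y) = 5 + Y
-155*(-Q(12) + 73) = -155*(-(5 + 12) + 73) = -155*(-1*17 + 73) = -155*(-17 + 73) = -155*56 = -8680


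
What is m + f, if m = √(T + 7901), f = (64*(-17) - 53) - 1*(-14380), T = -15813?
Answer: 13239 + 2*I*√1978 ≈ 13239.0 + 88.949*I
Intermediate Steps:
f = 13239 (f = (-1088 - 53) + 14380 = -1141 + 14380 = 13239)
m = 2*I*√1978 (m = √(-15813 + 7901) = √(-7912) = 2*I*√1978 ≈ 88.949*I)
m + f = 2*I*√1978 + 13239 = 13239 + 2*I*√1978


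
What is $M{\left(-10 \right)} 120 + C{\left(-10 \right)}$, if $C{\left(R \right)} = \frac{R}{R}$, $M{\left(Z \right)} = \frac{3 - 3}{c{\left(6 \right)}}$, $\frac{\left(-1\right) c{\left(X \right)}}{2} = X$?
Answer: $1$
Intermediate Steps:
$c{\left(X \right)} = - 2 X$
$M{\left(Z \right)} = 0$ ($M{\left(Z \right)} = \frac{3 - 3}{\left(-2\right) 6} = \frac{0}{-12} = 0 \left(- \frac{1}{12}\right) = 0$)
$C{\left(R \right)} = 1$
$M{\left(-10 \right)} 120 + C{\left(-10 \right)} = 0 \cdot 120 + 1 = 0 + 1 = 1$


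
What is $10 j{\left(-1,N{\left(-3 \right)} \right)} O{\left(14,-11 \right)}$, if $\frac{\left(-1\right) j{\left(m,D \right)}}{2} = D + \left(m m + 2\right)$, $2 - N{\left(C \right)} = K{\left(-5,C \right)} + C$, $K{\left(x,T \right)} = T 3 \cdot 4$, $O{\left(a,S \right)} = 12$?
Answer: $-10560$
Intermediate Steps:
$K{\left(x,T \right)} = 12 T$ ($K{\left(x,T \right)} = 3 T 4 = 12 T$)
$N{\left(C \right)} = 2 - 13 C$ ($N{\left(C \right)} = 2 - \left(12 C + C\right) = 2 - 13 C$)
$j{\left(m,D \right)} = -4 - 2 D - 2 m^{2}$ ($j{\left(m,D \right)} = - 2 \left(D + \left(m m + 2\right)\right) = - 2 \left(D + \left(m^{2} + 2\right)\right) = - 2 \left(D + \left(2 + m^{2}\right)\right) = - 2 \left(2 + D + m^{2}\right) = -4 - 2 D - 2 m^{2}$)
$10 j{\left(-1,N{\left(-3 \right)} \right)} O{\left(14,-11 \right)} = 10 \left(-4 - 2 \left(2 - -39\right) - 2 \left(-1\right)^{2}\right) 12 = 10 \left(-4 - 2 \left(2 + 39\right) - 2\right) 12 = 10 \left(-4 - 82 - 2\right) 12 = 10 \left(-88\right) 12 = \left(-880\right) 12 = -10560$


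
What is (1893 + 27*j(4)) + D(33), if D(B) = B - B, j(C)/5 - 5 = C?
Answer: 3108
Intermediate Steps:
j(C) = 25 + 5*C
D(B) = 0
(1893 + 27*j(4)) + D(33) = (1893 + 27*(25 + 5*4)) + 0 = (1893 + 27*(25 + 20)) + 0 = (1893 + 27*45) + 0 = (1893 + 1215) + 0 = 3108 + 0 = 3108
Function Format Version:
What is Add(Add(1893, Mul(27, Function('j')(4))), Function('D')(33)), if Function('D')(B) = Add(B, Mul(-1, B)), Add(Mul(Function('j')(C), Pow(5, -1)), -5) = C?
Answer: 3108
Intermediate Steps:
Function('j')(C) = Add(25, Mul(5, C))
Function('D')(B) = 0
Add(Add(1893, Mul(27, Function('j')(4))), Function('D')(33)) = Add(Add(1893, Mul(27, Add(25, Mul(5, 4)))), 0) = Add(Add(1893, Mul(27, Add(25, 20))), 0) = Add(Add(1893, Mul(27, 45)), 0) = Add(Add(1893, 1215), 0) = Add(3108, 0) = 3108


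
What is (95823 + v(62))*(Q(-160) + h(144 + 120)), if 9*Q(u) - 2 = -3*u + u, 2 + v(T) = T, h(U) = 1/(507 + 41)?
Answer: 5639997865/1644 ≈ 3.4307e+6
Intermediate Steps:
h(U) = 1/548
v(T) = -2 + T
Q(u) = 2/9 - 2*u/9 (Q(u) = 2/9 + (-3*u + u)/9 = 2/9 + (-2*u)/9 = 2/9 - 2*u/9)
(95823 + v(62))*(Q(-160) + h(144 + 120)) = (95823 + (-2 + 62))*((2/9 - 2/9*(-160)) + 1/548) = (95823 + 60)*((2/9 + 320/9) + 1/548) = 95883*(322/9 + 1/548) = 95883*(176465/4932) = 5639997865/1644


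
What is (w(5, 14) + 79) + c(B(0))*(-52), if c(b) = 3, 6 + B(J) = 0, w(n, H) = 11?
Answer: -66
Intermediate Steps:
B(J) = -6 (B(J) = -6 + 0 = -6)
(w(5, 14) + 79) + c(B(0))*(-52) = (11 + 79) + 3*(-52) = 90 - 156 = -66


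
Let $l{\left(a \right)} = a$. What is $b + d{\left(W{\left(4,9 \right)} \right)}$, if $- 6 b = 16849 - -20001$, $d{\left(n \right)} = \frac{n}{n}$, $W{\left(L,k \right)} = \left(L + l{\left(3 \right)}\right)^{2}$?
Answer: $- \frac{18422}{3} \approx -6140.7$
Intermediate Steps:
$W{\left(L,k \right)} = \left(3 + L\right)^{2}$ ($W{\left(L,k \right)} = \left(L + 3\right)^{2} = \left(3 + L\right)^{2}$)
$d{\left(n \right)} = 1$
$b = - \frac{18425}{3}$ ($b = - \frac{16849 - -20001}{6} = - \frac{16849 + 20001}{6} = \left(- \frac{1}{6}\right) 36850 = - \frac{18425}{3} \approx -6141.7$)
$b + d{\left(W{\left(4,9 \right)} \right)} = - \frac{18425}{3} + 1 = - \frac{18422}{3}$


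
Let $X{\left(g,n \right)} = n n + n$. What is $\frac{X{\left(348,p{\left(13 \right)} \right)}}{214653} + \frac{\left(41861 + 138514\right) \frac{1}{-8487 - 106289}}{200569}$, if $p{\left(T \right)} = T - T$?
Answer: $- \frac{180375}{23020507544} \approx -7.8354 \cdot 10^{-6}$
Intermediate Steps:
$p{\left(T \right)} = 0$
$X{\left(g,n \right)} = n + n^{2}$ ($X{\left(g,n \right)} = n^{2} + n = n + n^{2}$)
$\frac{X{\left(348,p{\left(13 \right)} \right)}}{214653} + \frac{\left(41861 + 138514\right) \frac{1}{-8487 - 106289}}{200569} = \frac{0 \left(1 + 0\right)}{214653} + \frac{\left(41861 + 138514\right) \frac{1}{-8487 - 106289}}{200569} = 0 \cdot 1 \cdot \frac{1}{214653} + \frac{180375}{-114776} \cdot \frac{1}{200569} = 0 \cdot \frac{1}{214653} + 180375 \left(- \frac{1}{114776}\right) \frac{1}{200569} = 0 - \frac{180375}{23020507544} = - \frac{180375}{23020507544}$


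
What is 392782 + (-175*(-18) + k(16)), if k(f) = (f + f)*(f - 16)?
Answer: 395932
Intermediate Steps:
k(f) = 2*f*(-16 + f) (k(f) = (2*f)*(-16 + f) = 2*f*(-16 + f))
392782 + (-175*(-18) + k(16)) = 392782 + (-175*(-18) + 2*16*(-16 + 16)) = 392782 + (3150 + 2*16*0) = 392782 + (3150 + 0) = 392782 + 3150 = 395932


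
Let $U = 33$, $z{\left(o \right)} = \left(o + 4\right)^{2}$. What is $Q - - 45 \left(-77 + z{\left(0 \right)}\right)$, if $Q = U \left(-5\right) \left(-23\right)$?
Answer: $1050$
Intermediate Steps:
$z{\left(o \right)} = \left(4 + o\right)^{2}$
$Q = 3795$ ($Q = 33 \left(-5\right) \left(-23\right) = \left(-165\right) \left(-23\right) = 3795$)
$Q - - 45 \left(-77 + z{\left(0 \right)}\right) = 3795 - - 45 \left(-77 + \left(4 + 0\right)^{2}\right) = 3795 - - 45 \left(-77 + 4^{2}\right) = 3795 - - 45 \left(-77 + 16\right) = 3795 - \left(-45\right) \left(-61\right) = 3795 - 2745 = 1050$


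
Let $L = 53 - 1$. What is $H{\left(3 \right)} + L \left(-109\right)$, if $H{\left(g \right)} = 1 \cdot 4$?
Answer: $-5664$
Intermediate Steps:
$H{\left(g \right)} = 4$
$L = 52$ ($L = 53 - 1 = 52$)
$H{\left(3 \right)} + L \left(-109\right) = 4 + 52 \left(-109\right) = 4 - 5668 = -5664$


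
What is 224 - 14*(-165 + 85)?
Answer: 1344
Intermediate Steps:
224 - 14*(-165 + 85) = 224 - 14*(-80) = 224 + 1120 = 1344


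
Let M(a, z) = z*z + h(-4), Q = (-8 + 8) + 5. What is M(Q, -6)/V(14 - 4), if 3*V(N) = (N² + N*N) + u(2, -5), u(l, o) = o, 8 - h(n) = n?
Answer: 48/65 ≈ 0.73846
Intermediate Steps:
h(n) = 8 - n
Q = 5 (Q = 0 + 5 = 5)
M(a, z) = 12 + z² (M(a, z) = z*z + (8 - 1*(-4)) = z² + (8 + 4) = z² + 12 = 12 + z²)
V(N) = -5/3 + 2*N²/3 (V(N) = ((N² + N*N) - 5)/3 = ((N² + N²) - 5)/3 = (2*N² - 5)/3 = (-5 + 2*N²)/3 = -5/3 + 2*N²/3)
M(Q, -6)/V(14 - 4) = (12 + (-6)²)/(-5/3 + 2*(14 - 4)²/3) = (12 + 36)/(-5/3 + (⅔)*10²) = 48/(-5/3 + (⅔)*100) = 48/(-5/3 + 200/3) = 48/65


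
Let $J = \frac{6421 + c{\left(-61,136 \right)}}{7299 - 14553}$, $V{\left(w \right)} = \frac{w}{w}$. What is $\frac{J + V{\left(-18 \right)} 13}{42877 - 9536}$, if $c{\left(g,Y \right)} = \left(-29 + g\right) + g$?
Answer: $\frac{2096}{5758467} \approx 0.00036399$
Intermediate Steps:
$V{\left(w \right)} = 1$
$c{\left(g,Y \right)} = -29 + 2 g$
$J = - \frac{1045}{1209}$ ($J = \frac{6421 + \left(-29 + 2 \left(-61\right)\right)}{7299 - 14553} = \frac{6421 - 151}{-7254} = \left(6421 - 151\right) \left(- \frac{1}{7254}\right) = 6270 \left(- \frac{1}{7254}\right) = - \frac{1045}{1209} \approx -0.86435$)
$\frac{J + V{\left(-18 \right)} 13}{42877 - 9536} = \frac{- \frac{1045}{1209} + 1 \cdot 13}{42877 - 9536} = \frac{- \frac{1045}{1209} + 13}{33341} = \frac{14672}{1209} \cdot \frac{1}{33341} = \frac{2096}{5758467}$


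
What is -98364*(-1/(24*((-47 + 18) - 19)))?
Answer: -8197/96 ≈ -85.385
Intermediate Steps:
-98364*(-1/(24*((-47 + 18) - 19))) = -98364*(-1/(24*(-29 - 19))) = -98364/((-24*(-48))) = -98364/1152 = -98364*1/1152 = -8197/96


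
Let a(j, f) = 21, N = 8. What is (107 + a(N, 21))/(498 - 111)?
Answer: 128/387 ≈ 0.33075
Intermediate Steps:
(107 + a(N, 21))/(498 - 111) = (107 + 21)/(498 - 111) = 128/387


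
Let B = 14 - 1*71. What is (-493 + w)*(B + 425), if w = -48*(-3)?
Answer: -128432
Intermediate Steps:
w = 144
B = -57 (B = 14 - 71 = -57)
(-493 + w)*(B + 425) = (-493 + 144)*(-57 + 425) = -349*368 = -128432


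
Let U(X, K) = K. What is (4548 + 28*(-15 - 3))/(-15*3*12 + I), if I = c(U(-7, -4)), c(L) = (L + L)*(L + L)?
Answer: -1011/119 ≈ -8.4958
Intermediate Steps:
c(L) = 4*L² (c(L) = (2*L)*(2*L) = 4*L²)
I = 64 (I = 4*(-4)² = 4*16 = 64)
(4548 + 28*(-15 - 3))/(-15*3*12 + I) = (4548 + 28*(-15 - 3))/(-15*3*12 + 64) = (4548 + 28*(-18))/(-45*12 + 64) = (4548 - 504)/(-540 + 64) = 4044/(-476) = 4044*(-1/476) = -1011/119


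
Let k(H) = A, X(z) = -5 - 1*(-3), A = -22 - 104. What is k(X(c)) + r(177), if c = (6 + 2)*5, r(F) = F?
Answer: 51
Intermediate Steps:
A = -126
c = 40 (c = 8*5 = 40)
X(z) = -2 (X(z) = -5 + 3 = -2)
k(H) = -126
k(X(c)) + r(177) = -126 + 177 = 51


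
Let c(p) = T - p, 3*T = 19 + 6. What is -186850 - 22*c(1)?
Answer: -561034/3 ≈ -1.8701e+5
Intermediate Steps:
T = 25/3 (T = (19 + 6)/3 = (1/3)*25 = 25/3 ≈ 8.3333)
c(p) = 25/3 - p
-186850 - 22*c(1) = -186850 - 22*(25/3 - 1*1) = -186850 - 22*(25/3 - 1) = -186850 - 22*22/3 = -186850 - 1*484/3 = -186850 - 484/3 = -561034/3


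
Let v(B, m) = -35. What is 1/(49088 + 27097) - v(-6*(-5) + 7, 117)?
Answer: 2666476/76185 ≈ 35.000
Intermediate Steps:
1/(49088 + 27097) - v(-6*(-5) + 7, 117) = 1/(49088 + 27097) - 1*(-35) = 1/76185 + 35 = 2666476/76185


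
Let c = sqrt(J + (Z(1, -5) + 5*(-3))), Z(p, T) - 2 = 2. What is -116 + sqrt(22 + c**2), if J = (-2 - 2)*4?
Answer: -116 + I*sqrt(5) ≈ -116.0 + 2.2361*I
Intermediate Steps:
Z(p, T) = 4 (Z(p, T) = 2 + 2 = 4)
J = -16 (J = -4*4 = -16)
c = 3*I*sqrt(3) (c = sqrt(-16 + (4 + 5*(-3))) = sqrt(-16 + (4 - 15)) = sqrt(-16 - 11) = sqrt(-27) = 3*I*sqrt(3) ≈ 5.1962*I)
-116 + sqrt(22 + c**2) = -116 + sqrt(22 + (3*I*sqrt(3))**2) = -116 + sqrt(22 - 27) = -116 + sqrt(-5) = -116 + I*sqrt(5)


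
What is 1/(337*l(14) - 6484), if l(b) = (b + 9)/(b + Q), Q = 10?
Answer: -24/147865 ≈ -0.00016231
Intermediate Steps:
l(b) = (9 + b)/(10 + b) (l(b) = (b + 9)/(b + 10) = (9 + b)/(10 + b))
1/(337*l(14) - 6484) = 1/(337*((9 + 14)/(10 + 14)) - 6484) = 1/(337*(23/24) - 6484) = 1/(7751/24 - 6484) = 1/(-147865/24) = -24/147865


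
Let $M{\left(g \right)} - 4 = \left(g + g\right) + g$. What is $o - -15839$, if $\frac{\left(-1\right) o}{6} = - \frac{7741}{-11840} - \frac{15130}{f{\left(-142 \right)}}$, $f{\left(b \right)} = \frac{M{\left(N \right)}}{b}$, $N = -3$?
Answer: $\frac{15356403497}{5920} \approx 2.594 \cdot 10^{6}$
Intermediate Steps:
$M{\left(g \right)} = 4 + 3 g$ ($M{\left(g \right)} = 4 + \left(\left(g + g\right) + g\right) = 4 + \left(2 g + g\right) = 4 + 3 g$)
$f{\left(b \right)} = - \frac{5}{b}$ ($f{\left(b \right)} = \frac{4 + 3 \left(-3\right)}{b} = \frac{4 - 9}{b} = - \frac{5}{b}$)
$o = \frac{15262636617}{5920}$ ($o = - 6 \left(- \frac{7741}{-11840} - \frac{15130}{\left(-5\right) \frac{1}{-142}}\right) = - 6 \left(\left(-7741\right) \left(- \frac{1}{11840}\right) - \frac{15130}{\left(-5\right) \left(- \frac{1}{142}\right)}\right) = - 6 \left(\frac{7741}{11840} - \frac{15130}{\frac{5}{142}}\right) = - 6 \left(\frac{7741}{11840} - 429692\right) = \left(-6\right) \left(- \frac{5087545539}{11840}\right) = \frac{15262636617}{5920} \approx 2.5781 \cdot 10^{6}$)
$o - -15839 = \frac{15262636617}{5920} - -15839 = \frac{15262636617}{5920} + 15839 = \frac{15356403497}{5920}$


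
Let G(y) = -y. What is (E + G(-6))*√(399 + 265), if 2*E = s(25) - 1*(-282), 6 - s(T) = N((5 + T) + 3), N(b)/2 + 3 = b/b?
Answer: 304*√166 ≈ 3916.8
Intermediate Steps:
N(b) = -4 (N(b) = -6 + 2*(b/b) = -6 + 2*1 = -6 + 2 = -4)
s(T) = 10 (s(T) = 6 - 1*(-4) = 6 + 4 = 10)
E = 146 (E = (10 - 1*(-282))/2 = (10 + 282)/2 = (½)*292 = 146)
(E + G(-6))*√(399 + 265) = (146 - 1*(-6))*√(399 + 265) = (146 + 6)*√664 = 152*(2*√166) = 304*√166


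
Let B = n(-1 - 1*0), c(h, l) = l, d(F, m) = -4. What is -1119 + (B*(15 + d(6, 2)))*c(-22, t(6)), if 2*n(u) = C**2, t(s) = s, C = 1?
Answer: -1086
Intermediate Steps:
n(u) = 1/2 (n(u) = (1/2)*1**2 = (1/2)*1 = 1/2)
B = 1/2 ≈ 0.50000
-1119 + (B*(15 + d(6, 2)))*c(-22, t(6)) = -1119 + ((15 - 4)/2)*6 = -1119 + ((1/2)*11)*6 = -1119 + (11/2)*6 = -1119 + 33 = -1086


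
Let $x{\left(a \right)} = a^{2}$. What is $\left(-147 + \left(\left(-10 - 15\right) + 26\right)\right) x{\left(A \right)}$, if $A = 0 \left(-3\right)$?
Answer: $0$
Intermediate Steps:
$A = 0$
$\left(-147 + \left(\left(-10 - 15\right) + 26\right)\right) x{\left(A \right)} = \left(-147 + \left(\left(-10 - 15\right) + 26\right)\right) 0^{2} = \left(-147 + \left(-25 + 26\right)\right) 0 = \left(-147 + 1\right) 0 = \left(-146\right) 0 = 0$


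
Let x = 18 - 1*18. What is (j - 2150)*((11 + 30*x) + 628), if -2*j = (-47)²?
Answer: -4159251/2 ≈ -2.0796e+6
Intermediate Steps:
j = -2209/2 (j = -½*(-47)² = -½*2209 = -2209/2 ≈ -1104.5)
x = 0 (x = 18 - 18 = 0)
(j - 2150)*((11 + 30*x) + 628) = (-2209/2 - 2150)*((11 + 30*0) + 628) = -6509*((11 + 0) + 628)/2 = -6509*(11 + 628)/2 = -6509/2*639 = -4159251/2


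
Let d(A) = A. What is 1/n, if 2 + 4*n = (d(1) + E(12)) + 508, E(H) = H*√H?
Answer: 676/85107 - 32*√3/85107 ≈ 0.0072917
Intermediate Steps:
E(H) = H^(3/2)
n = 507/4 + 6*√3 (n = -½ + ((1 + 12^(3/2)) + 508)/4 = -½ + ((1 + 24*√3) + 508)/4 = -½ + (509 + 24*√3)/4 = -½ + (509/4 + 6*√3) = 507/4 + 6*√3 ≈ 137.14)
1/n = 1/(507/4 + 6*√3)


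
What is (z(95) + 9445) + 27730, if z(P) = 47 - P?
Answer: 37127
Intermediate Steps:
(z(95) + 9445) + 27730 = ((47 - 1*95) + 9445) + 27730 = ((47 - 95) + 9445) + 27730 = (-48 + 9445) + 27730 = 9397 + 27730 = 37127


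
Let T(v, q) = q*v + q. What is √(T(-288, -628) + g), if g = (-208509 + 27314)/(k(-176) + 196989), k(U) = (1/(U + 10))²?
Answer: 4*√13276867959190352171011/1085645777 ≈ 424.54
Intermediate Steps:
k(U) = (10 + U)⁻² (k(U) = (1/(10 + U))² = (10 + U)⁻²)
T(v, q) = q + q*v
g = -998601884/1085645777 (g = (-208509 + 27314)/((10 - 176)⁻² + 196989) = -181195/((-166)⁻² + 196989) = -181195/(1/27556 + 196989) = -181195/5428228885/27556 = -181195*27556/5428228885 = -998601884/1085645777 ≈ -0.91982)
√(T(-288, -628) + g) = √(-628*(1 - 288) - 998601884/1085645777) = √(-628*(-287) - 998601884/1085645777) = √(180236 - 998601884/1085645777) = √(195671453661488/1085645777) = 4*√13276867959190352171011/1085645777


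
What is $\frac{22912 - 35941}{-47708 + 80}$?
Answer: $\frac{4343}{15876} \approx 0.27356$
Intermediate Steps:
$\frac{22912 - 35941}{-47708 + 80} = - \frac{13029}{-47628} = \left(-13029\right) \left(- \frac{1}{47628}\right) = \frac{4343}{15876}$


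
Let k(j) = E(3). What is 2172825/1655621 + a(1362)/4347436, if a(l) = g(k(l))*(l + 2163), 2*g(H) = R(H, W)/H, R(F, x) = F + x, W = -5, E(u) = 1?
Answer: 4717272749325/3598853168878 ≈ 1.3108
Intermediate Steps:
k(j) = 1
g(H) = (-5 + H)/(2*H) (g(H) = ((H - 5)/H)/2 = ((-5 + H)/H)/2 = (-5 + H)/(2*H))
a(l) = -4326 - 2*l (a(l) = ((½)*(-5 + 1)/1)*(l + 2163) = ((½)*1*(-4))*(2163 + l) = -2*(2163 + l) = -4326 - 2*l)
2172825/1655621 + a(1362)/4347436 = 2172825/1655621 + (-4326 - 2*1362)/4347436 = 2172825*(1/1655621) + (-4326 - 2724)*(1/4347436) = 2172825/1655621 - 7050*1/4347436 = 2172825/1655621 - 3525/2173718 = 4717272749325/3598853168878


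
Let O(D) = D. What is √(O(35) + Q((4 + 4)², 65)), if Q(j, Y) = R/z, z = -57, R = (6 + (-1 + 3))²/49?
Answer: √5568387/399 ≈ 5.9141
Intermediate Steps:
R = 64/49 (R = (6 + 2)²*(1/49) = 8²*(1/49) = 64*(1/49) = 64/49 ≈ 1.3061)
Q(j, Y) = -64/2793 (Q(j, Y) = (64/49)/(-57) = (64/49)*(-1/57) = -64/2793)
√(O(35) + Q((4 + 4)², 65)) = √(35 - 64/2793) = √(97691/2793) = √5568387/399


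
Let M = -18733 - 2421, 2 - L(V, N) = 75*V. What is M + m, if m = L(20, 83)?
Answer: -22652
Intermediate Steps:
L(V, N) = 2 - 75*V
m = -1498 (m = 2 - 75*20 = 2 - 1500 = -1498)
M = -21154
M + m = -21154 - 1498 = -22652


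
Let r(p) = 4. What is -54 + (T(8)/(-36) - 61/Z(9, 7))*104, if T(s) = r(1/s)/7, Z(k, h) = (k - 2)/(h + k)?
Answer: -131006/9 ≈ -14556.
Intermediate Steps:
Z(k, h) = (-2 + k)/(h + k)
T(s) = 4/7
-54 + (T(8)/(-36) - 61/Z(9, 7))*104 = -54 + ((4/7)/(-36) - 61*(7 + 9)/(-2 + 9))*104 = -54 + ((4/7)*(-1/36) - 61/(7/16))*104 = -54 + (-1/63 - 61/((1/16)*7))*104 = -54 + (-1/63 - 61/7/16)*104 = -54 + (-1/63 - 61*16/7)*104 = -54 + (-1/63 - 976/7)*104 = -54 - 1255/9*104 = -54 - 130520/9 = -131006/9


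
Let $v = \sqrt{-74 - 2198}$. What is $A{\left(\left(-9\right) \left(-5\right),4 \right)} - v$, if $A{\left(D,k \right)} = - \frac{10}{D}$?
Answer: $- \frac{2}{9} - 4 i \sqrt{142} \approx -0.22222 - 47.666 i$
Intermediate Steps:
$v = 4 i \sqrt{142}$ ($v = \sqrt{-2272} = 4 i \sqrt{142} \approx 47.666 i$)
$A{\left(\left(-9\right) \left(-5\right),4 \right)} - v = - \frac{10}{\left(-9\right) \left(-5\right)} - 4 i \sqrt{142} = - \frac{10}{45} - 4 i \sqrt{142} = \left(-10\right) \frac{1}{45} - 4 i \sqrt{142} = - \frac{2}{9} - 4 i \sqrt{142}$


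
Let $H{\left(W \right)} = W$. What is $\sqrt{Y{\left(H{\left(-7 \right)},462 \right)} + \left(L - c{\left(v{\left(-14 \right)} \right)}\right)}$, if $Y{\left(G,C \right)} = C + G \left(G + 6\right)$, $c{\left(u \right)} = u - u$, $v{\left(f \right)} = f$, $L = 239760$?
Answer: $\sqrt{240229} \approx 490.13$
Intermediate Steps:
$c{\left(u \right)} = 0$
$Y{\left(G,C \right)} = C + G \left(6 + G\right)$
$\sqrt{Y{\left(H{\left(-7 \right)},462 \right)} + \left(L - c{\left(v{\left(-14 \right)} \right)}\right)} = \sqrt{\left(462 + \left(-7\right)^{2} + 6 \left(-7\right)\right) + \left(239760 - 0\right)} = \sqrt{\left(462 + 49 - 42\right) + \left(239760 + 0\right)} = \sqrt{469 + 239760} = \sqrt{240229}$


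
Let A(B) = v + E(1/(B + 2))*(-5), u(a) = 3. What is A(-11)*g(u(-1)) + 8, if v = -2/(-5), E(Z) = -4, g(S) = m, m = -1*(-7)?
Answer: 754/5 ≈ 150.80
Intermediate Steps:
m = 7
g(S) = 7
v = 2/5 (v = -2*(-1/5) = 2/5 ≈ 0.40000)
A(B) = 102/5 (A(B) = 2/5 - 4*(-5) = 2/5 + 20 = 102/5)
A(-11)*g(u(-1)) + 8 = (102/5)*7 + 8 = 714/5 + 8 = 754/5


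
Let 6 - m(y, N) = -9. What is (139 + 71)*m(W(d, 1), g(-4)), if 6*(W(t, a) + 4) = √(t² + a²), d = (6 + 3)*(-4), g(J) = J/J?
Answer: 3150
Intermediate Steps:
g(J) = 1
d = -36 (d = 9*(-4) = -36)
W(t, a) = -4 + √(a² + t²)/6 (W(t, a) = -4 + √(t² + a²)/6 = -4 + √(a² + t²)/6)
m(y, N) = 15 (m(y, N) = 6 - 1*(-9) = 6 + 9 = 15)
(139 + 71)*m(W(d, 1), g(-4)) = (139 + 71)*15 = 210*15 = 3150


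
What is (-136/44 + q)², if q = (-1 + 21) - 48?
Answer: 116964/121 ≈ 966.64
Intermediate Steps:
q = -28 (q = 20 - 48 = -28)
(-136/44 + q)² = (-136/44 - 28)² = (-136*1/44 - 28)² = (-34/11 - 28)² = (-342/11)² = 116964/121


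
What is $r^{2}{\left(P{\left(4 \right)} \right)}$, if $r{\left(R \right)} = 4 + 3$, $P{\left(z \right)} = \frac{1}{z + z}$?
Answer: $49$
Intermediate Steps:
$P{\left(z \right)} = \frac{1}{2 z}$
$r{\left(R \right)} = 7$
$r^{2}{\left(P{\left(4 \right)} \right)} = 7^{2} = 49$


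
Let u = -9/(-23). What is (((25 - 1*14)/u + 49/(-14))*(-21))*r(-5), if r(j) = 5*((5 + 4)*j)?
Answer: 232575/2 ≈ 1.1629e+5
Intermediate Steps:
u = 9/23 (u = -9*(-1/23) = 9/23 ≈ 0.39130)
r(j) = 45*j (r(j) = 5*(9*j) = 45*j)
(((25 - 1*14)/u + 49/(-14))*(-21))*r(-5) = (((25 - 1*14)/(9/23) + 49/(-14))*(-21))*(45*(-5)) = (((25 - 14)*(23/9) + 49*(-1/14))*(-21))*(-225) = ((11*(23/9) - 7/2)*(-21))*(-225) = ((253/9 - 7/2)*(-21))*(-225) = ((443/18)*(-21))*(-225) = -3101/6*(-225) = 232575/2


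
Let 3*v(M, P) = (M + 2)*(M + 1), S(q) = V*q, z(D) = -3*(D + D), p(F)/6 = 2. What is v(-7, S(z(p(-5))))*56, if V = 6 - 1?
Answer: 560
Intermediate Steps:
p(F) = 12 (p(F) = 6*2 = 12)
z(D) = -6*D
V = 5
S(q) = 5*q
v(M, P) = (1 + M)*(2 + M)/3 (v(M, P) = ((M + 2)*(M + 1))/3 = ((2 + M)*(1 + M))/3 = ((1 + M)*(2 + M))/3 = (1 + M)*(2 + M)/3)
v(-7, S(z(p(-5))))*56 = (2/3 - 7 + (1/3)*(-7)**2)*56 = (2/3 - 7 + (1/3)*49)*56 = (2/3 - 7 + 49/3)*56 = 10*56 = 560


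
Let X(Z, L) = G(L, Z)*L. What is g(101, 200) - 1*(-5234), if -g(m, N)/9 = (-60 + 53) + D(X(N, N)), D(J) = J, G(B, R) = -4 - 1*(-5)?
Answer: 3497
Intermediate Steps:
G(B, R) = 1 (G(B, R) = -4 + 5 = 1)
X(Z, L) = L (X(Z, L) = 1*L = L)
g(m, N) = 63 - 9*N (g(m, N) = -9*((-60 + 53) + N) = -9*(-7 + N) = 63 - 9*N)
g(101, 200) - 1*(-5234) = (63 - 9*200) - 1*(-5234) = (63 - 1800) + 5234 = -1737 + 5234 = 3497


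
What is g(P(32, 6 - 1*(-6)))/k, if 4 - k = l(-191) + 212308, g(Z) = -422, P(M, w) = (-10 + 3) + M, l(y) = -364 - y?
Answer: 422/212131 ≈ 0.0019893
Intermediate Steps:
P(M, w) = -7 + M
k = -212131 (k = 4 - ((-364 - 1*(-191)) + 212308) = 4 - ((-364 + 191) + 212308) = 4 - (-173 + 212308) = 4 - 1*212135 = 4 - 212135 = -212131)
g(P(32, 6 - 1*(-6)))/k = -422/(-212131) = -422*(-1/212131) = 422/212131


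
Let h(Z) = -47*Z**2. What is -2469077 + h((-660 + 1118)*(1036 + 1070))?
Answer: -43726586151365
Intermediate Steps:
-2469077 + h((-660 + 1118)*(1036 + 1070)) = -2469077 - 47*(-660 + 1118)**2*(1036 + 1070)**2 = -2469077 - 47*(458*2106)**2 = -2469077 - 47*964548**2 = -2469077 - 47*930352844304 = -2469077 - 43726583682288 = -43726586151365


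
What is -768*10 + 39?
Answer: -7641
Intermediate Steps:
-768*10 + 39 = -128*60 + 39 = -7680 + 39 = -7641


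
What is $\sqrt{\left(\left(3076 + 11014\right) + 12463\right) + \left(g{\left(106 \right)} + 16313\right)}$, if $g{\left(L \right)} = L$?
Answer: $2 \sqrt{10743} \approx 207.3$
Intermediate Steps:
$\sqrt{\left(\left(3076 + 11014\right) + 12463\right) + \left(g{\left(106 \right)} + 16313\right)} = \sqrt{\left(\left(3076 + 11014\right) + 12463\right) + \left(106 + 16313\right)} = \sqrt{\left(14090 + 12463\right) + 16419} = \sqrt{26553 + 16419} = \sqrt{42972} = 2 \sqrt{10743}$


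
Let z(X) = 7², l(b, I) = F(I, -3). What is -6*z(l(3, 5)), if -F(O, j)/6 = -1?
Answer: -294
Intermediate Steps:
F(O, j) = 6 (F(O, j) = -6*(-1) = 6)
l(b, I) = 6
z(X) = 49
-6*z(l(3, 5)) = -6*49 = -294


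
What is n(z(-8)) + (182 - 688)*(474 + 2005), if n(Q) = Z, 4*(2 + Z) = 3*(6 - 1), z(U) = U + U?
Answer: -5017489/4 ≈ -1.2544e+6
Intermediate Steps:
z(U) = 2*U
Z = 7/4 (Z = -2 + (3*(6 - 1))/4 = -2 + (3*5)/4 = -2 + (¼)*15 = -2 + 15/4 = 7/4 ≈ 1.7500)
n(Q) = 7/4
n(z(-8)) + (182 - 688)*(474 + 2005) = 7/4 + (182 - 688)*(474 + 2005) = 7/4 - 506*2479 = 7/4 - 1254374 = -5017489/4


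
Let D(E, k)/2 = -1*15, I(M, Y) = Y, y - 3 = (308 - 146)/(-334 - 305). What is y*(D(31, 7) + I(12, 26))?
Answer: -780/71 ≈ -10.986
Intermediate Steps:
y = 195/71 (y = 3 + (308 - 146)/(-334 - 305) = 3 + 162/(-639) = 3 + 162*(-1/639) = 3 - 18/71 = 195/71 ≈ 2.7465)
D(E, k) = -30 (D(E, k) = 2*(-1*15) = 2*(-15) = -30)
y*(D(31, 7) + I(12, 26)) = 195*(-30 + 26)/71 = (195/71)*(-4) = -780/71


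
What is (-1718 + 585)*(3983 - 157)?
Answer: -4334858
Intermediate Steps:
(-1718 + 585)*(3983 - 157) = -1133*3826 = -4334858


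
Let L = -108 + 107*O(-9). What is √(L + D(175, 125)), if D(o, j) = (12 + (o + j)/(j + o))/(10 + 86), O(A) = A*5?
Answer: I*√2835570/24 ≈ 70.163*I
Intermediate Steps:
O(A) = 5*A
D(o, j) = 13/96 (D(o, j) = (12 + (j + o)/(j + o))/96 = (12 + 1)*(1/96) = 13*(1/96) = 13/96)
L = -4923 (L = -108 + 107*(5*(-9)) = -108 + 107*(-45) = -108 - 4815 = -4923)
√(L + D(175, 125)) = √(-4923 + 13/96) = √(-472595/96) = I*√2835570/24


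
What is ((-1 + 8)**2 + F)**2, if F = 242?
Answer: 84681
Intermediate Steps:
((-1 + 8)**2 + F)**2 = ((-1 + 8)**2 + 242)**2 = (7**2 + 242)**2 = (49 + 242)**2 = 291**2 = 84681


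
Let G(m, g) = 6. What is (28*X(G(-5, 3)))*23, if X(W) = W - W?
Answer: 0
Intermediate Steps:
X(W) = 0
(28*X(G(-5, 3)))*23 = (28*0)*23 = 0*23 = 0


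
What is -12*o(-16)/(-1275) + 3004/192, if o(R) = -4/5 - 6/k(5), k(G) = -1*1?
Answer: 1600867/102000 ≈ 15.695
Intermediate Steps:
k(G) = -1
o(R) = 26/5 (o(R) = -4/5 - 6/(-1) = -4*1/5 - 6*(-1) = -4/5 + 6 = 26/5)
-12*o(-16)/(-1275) + 3004/192 = -12*26/5/(-1275) + 3004/192 = -312/5*(-1/1275) + 3004*(1/192) = 104/2125 + 751/48 = 1600867/102000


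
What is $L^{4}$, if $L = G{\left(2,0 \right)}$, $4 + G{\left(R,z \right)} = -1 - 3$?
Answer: $4096$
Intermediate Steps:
$G{\left(R,z \right)} = -8$ ($G{\left(R,z \right)} = -4 - 4 = -8$)
$L = -8$
$L^{4} = \left(-8\right)^{4} = 4096$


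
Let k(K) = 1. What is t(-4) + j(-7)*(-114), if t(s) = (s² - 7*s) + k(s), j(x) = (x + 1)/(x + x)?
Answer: -27/7 ≈ -3.8571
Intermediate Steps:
j(x) = (1 + x)/(2*x) (j(x) = (1 + x)/((2*x)) = (1 + x)*(1/(2*x)) = (1 + x)/(2*x))
t(s) = 1 + s² - 7*s (t(s) = (s² - 7*s) + 1 = 1 + s² - 7*s)
t(-4) + j(-7)*(-114) = (1 + (-4)² - 7*(-4)) + ((½)*(1 - 7)/(-7))*(-114) = (1 + 16 + 28) + ((½)*(-⅐)*(-6))*(-114) = 45 + (3/7)*(-114) = 45 - 342/7 = -27/7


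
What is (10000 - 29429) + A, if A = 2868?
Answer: -16561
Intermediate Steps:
(10000 - 29429) + A = (10000 - 29429) + 2868 = -19429 + 2868 = -16561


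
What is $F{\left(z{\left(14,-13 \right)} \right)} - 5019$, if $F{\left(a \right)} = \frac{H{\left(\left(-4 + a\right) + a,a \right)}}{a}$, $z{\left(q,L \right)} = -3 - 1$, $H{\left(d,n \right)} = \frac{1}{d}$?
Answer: $- \frac{240911}{48} \approx -5019.0$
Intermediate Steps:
$z{\left(q,L \right)} = -4$
$F{\left(a \right)} = \frac{1}{a \left(-4 + 2 a\right)}$ ($F{\left(a \right)} = \frac{1}{\left(\left(-4 + a\right) + a\right) a} = \frac{1}{\left(-4 + 2 a\right) a} = \frac{1}{a \left(-4 + 2 a\right)}$)
$F{\left(z{\left(14,-13 \right)} \right)} - 5019 = \frac{1}{2 \left(-4\right) \left(-2 - 4\right)} - 5019 = \frac{1}{2} \left(- \frac{1}{4}\right) \frac{1}{-6} - 5019 = \frac{1}{2} \left(- \frac{1}{4}\right) \left(- \frac{1}{6}\right) - 5019 = \frac{1}{48} - 5019 = - \frac{240911}{48}$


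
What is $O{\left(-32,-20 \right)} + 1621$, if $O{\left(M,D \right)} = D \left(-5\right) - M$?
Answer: $1753$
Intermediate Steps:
$O{\left(M,D \right)} = - M - 5 D$ ($O{\left(M,D \right)} = - 5 D - M = - M - 5 D$)
$O{\left(-32,-20 \right)} + 1621 = \left(\left(-1\right) \left(-32\right) - -100\right) + 1621 = \left(32 + 100\right) + 1621 = 132 + 1621 = 1753$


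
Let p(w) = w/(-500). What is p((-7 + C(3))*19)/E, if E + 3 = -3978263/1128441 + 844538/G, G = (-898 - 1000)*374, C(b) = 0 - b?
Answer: -3804873978477/77250844431625 ≈ -0.049253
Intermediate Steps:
C(b) = -b
G = -709852 (G = -1898*374 = -709852)
p(w) = -w/500 (p(w) = w*(-1/500) = -w/500)
E = -3090033777265/400513050366 (E = -3 + (-3978263/1128441 + 844538/(-709852)) = -3 + (-3978263*1/1128441 + 844538*(-1/709852)) = -3 + (-3978263/1128441 - 422269/354926) = -3 - 1888494626167/400513050366 = -3090033777265/400513050366 ≈ -7.7152)
p((-7 + C(3))*19)/E = (-(-7 - 1*3)*19/500)/(-3090033777265/400513050366) = -(-7 - 3)*19/500*(-400513050366/3090033777265) = -(-1)*19/50*(-400513050366/3090033777265) = -1/500*(-190)*(-400513050366/3090033777265) = (19/50)*(-400513050366/3090033777265) = -3804873978477/77250844431625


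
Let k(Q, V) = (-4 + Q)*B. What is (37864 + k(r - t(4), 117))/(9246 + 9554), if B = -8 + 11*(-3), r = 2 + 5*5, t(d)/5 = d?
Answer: 803/400 ≈ 2.0075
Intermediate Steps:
t(d) = 5*d
r = 27 (r = 2 + 25 = 27)
B = -41 (B = -8 - 33 = -41)
k(Q, V) = 164 - 41*Q (k(Q, V) = (-4 + Q)*(-41) = 164 - 41*Q)
(37864 + k(r - t(4), 117))/(9246 + 9554) = (37864 + (164 - 41*(27 - 5*4)))/(9246 + 9554) = (37864 + (164 - 41*(27 - 1*20)))/18800 = (37864 + (164 - 41*(27 - 20)))*(1/18800) = (37864 + (164 - 41*7))*(1/18800) = (37864 + (164 - 287))*(1/18800) = (37864 - 123)*(1/18800) = 37741*(1/18800) = 803/400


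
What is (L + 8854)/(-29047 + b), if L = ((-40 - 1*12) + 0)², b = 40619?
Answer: 5779/5786 ≈ 0.99879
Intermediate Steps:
L = 2704 (L = ((-40 - 12) + 0)² = (-52 + 0)² = (-52)² = 2704)
(L + 8854)/(-29047 + b) = (2704 + 8854)/(-29047 + 40619) = 11558/11572 = 11558*(1/11572) = 5779/5786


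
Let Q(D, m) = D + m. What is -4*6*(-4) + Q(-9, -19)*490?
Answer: -13624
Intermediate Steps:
-4*6*(-4) + Q(-9, -19)*490 = -4*6*(-4) + (-9 - 19)*490 = -24*(-4) - 28*490 = 96 - 13720 = -13624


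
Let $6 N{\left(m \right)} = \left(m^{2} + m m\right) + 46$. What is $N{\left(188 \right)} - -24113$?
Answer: $35902$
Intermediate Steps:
$N{\left(m \right)} = \frac{23}{3} + \frac{m^{2}}{3}$ ($N{\left(m \right)} = \frac{\left(m^{2} + m m\right) + 46}{6} = \frac{\left(m^{2} + m^{2}\right) + 46}{6} = \frac{2 m^{2} + 46}{6} = \frac{46 + 2 m^{2}}{6} = \frac{23}{3} + \frac{m^{2}}{3}$)
$N{\left(188 \right)} - -24113 = \left(\frac{23}{3} + \frac{188^{2}}{3}\right) - -24113 = \left(\frac{23}{3} + \frac{1}{3} \cdot 35344\right) + 24113 = \left(\frac{23}{3} + \frac{35344}{3}\right) + 24113 = 11789 + 24113 = 35902$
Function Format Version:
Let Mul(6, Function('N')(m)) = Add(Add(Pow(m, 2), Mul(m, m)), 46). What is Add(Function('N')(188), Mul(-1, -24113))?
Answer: 35902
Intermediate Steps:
Function('N')(m) = Add(Rational(23, 3), Mul(Rational(1, 3), Pow(m, 2))) (Function('N')(m) = Mul(Rational(1, 6), Add(Add(Pow(m, 2), Mul(m, m)), 46)) = Mul(Rational(1, 6), Add(Add(Pow(m, 2), Pow(m, 2)), 46)) = Mul(Rational(1, 6), Add(Mul(2, Pow(m, 2)), 46)) = Mul(Rational(1, 6), Add(46, Mul(2, Pow(m, 2)))) = Add(Rational(23, 3), Mul(Rational(1, 3), Pow(m, 2))))
Add(Function('N')(188), Mul(-1, -24113)) = Add(Add(Rational(23, 3), Mul(Rational(1, 3), Pow(188, 2))), Mul(-1, -24113)) = Add(Add(Rational(23, 3), Mul(Rational(1, 3), 35344)), 24113) = Add(Add(Rational(23, 3), Rational(35344, 3)), 24113) = Add(11789, 24113) = 35902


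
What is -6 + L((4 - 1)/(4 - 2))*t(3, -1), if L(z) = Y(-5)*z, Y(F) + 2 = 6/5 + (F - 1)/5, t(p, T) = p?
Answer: -15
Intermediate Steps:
Y(F) = -1 + F/5 (Y(F) = -2 + (6/5 + (F - 1)/5) = -2 + (6*(⅕) + (-1 + F)*(⅕)) = -2 + (6/5 + (-⅕ + F/5)) = -2 + (1 + F/5) = -1 + F/5)
L(z) = -2*z (L(z) = (-1 + (⅕)*(-5))*z = (-1 - 1)*z = -2*z)
-6 + L((4 - 1)/(4 - 2))*t(3, -1) = -6 - 2*(4 - 1)/(4 - 2)*3 = -6 - 6/2*3 = -6 - 2*3/2*3 = -6 - 3*3 = -6 - 9 = -15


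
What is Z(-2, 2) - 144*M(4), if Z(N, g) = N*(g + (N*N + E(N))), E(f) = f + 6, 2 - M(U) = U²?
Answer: 1996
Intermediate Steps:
M(U) = 2 - U²
E(f) = 6 + f
Z(N, g) = N*(6 + N + g + N²) (Z(N, g) = N*(g + (N*N + (6 + N))) = N*(g + (N² + (6 + N))) = N*(g + (6 + N + N²)) = N*(6 + N + g + N²))
Z(-2, 2) - 144*M(4) = -2*(6 - 2 + 2 + (-2)²) - 144*(2 - 1*4²) = -2*(6 - 2 + 2 + 4) - 144*(2 - 1*16) = -2*10 - 144*(2 - 16) = -20 - 144*(-14) = -20 + 2016 = 1996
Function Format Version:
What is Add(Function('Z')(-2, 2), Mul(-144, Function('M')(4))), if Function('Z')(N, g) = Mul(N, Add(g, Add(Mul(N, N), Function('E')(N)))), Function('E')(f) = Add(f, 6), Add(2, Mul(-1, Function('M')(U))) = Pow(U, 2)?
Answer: 1996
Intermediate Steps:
Function('M')(U) = Add(2, Mul(-1, Pow(U, 2)))
Function('E')(f) = Add(6, f)
Function('Z')(N, g) = Mul(N, Add(6, N, g, Pow(N, 2))) (Function('Z')(N, g) = Mul(N, Add(g, Add(Mul(N, N), Add(6, N)))) = Mul(N, Add(g, Add(Pow(N, 2), Add(6, N)))) = Mul(N, Add(g, Add(6, N, Pow(N, 2)))) = Mul(N, Add(6, N, g, Pow(N, 2))))
Add(Function('Z')(-2, 2), Mul(-144, Function('M')(4))) = Add(Mul(-2, Add(6, -2, 2, Pow(-2, 2))), Mul(-144, Add(2, Mul(-1, Pow(4, 2))))) = Add(Mul(-2, Add(6, -2, 2, 4)), Mul(-144, Add(2, Mul(-1, 16)))) = Add(Mul(-2, 10), Mul(-144, Add(2, -16))) = Add(-20, Mul(-144, -14)) = Add(-20, 2016) = 1996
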